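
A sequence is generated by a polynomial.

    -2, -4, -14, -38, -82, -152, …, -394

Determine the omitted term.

Using the first 6 terms:
-2  -10  -24  -44  -70
-8  -14  -20  -26
-6  -6  -6
Constant third difference = -6.
Extend forward: -26 − 6 = -32;  -70 − 32 = -102;  -152 − 102 = -254

-254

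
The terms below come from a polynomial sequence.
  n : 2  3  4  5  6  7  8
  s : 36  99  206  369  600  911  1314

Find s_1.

5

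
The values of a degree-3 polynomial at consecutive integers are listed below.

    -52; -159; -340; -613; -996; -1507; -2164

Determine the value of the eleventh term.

-107, -181, -273, -383, -511, -657
-74, -92, -110, -128, -146
-18, -18, -18, -18
The third differences are constant (-18).
-146 − 18 = -164;  -657 − 164 = -821;  -2164 − 821 = -2985
-164 − 18 = -182;  -821 − 182 = -1003;  -2985 − 1003 = -3988
-182 − 18 = -200;  -1003 − 200 = -1203;  -3988 − 1203 = -5191
-200 − 18 = -218;  -1203 − 218 = -1421;  -5191 − 1421 = -6612

-6612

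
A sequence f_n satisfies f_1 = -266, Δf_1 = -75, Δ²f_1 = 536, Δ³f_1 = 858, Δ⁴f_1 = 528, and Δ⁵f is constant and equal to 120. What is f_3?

Build the table forward from the leading diagonal:
Fifth differences: 120  120  120
Fourth differences: 528  648  768
Third differences: 858  1386  2034
Second differences: 536  1394  2780
First differences: -75  461  1855
f: -266  -341  120

120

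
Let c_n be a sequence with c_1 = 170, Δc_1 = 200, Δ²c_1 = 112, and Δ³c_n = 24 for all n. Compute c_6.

Build the table forward from the leading diagonal:
D3: 24, 24, 24, 24, 24, 24
D2: 112, 136, 160, 184, 208, 232
D1: 200, 312, 448, 608, 792, 1000
c: 170, 370, 682, 1130, 1738, 2530

2530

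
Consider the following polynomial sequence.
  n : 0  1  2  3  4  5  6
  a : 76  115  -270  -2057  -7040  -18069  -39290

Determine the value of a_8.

39, -385, -1787, -4983, -11029, -21221
-424, -1402, -3196, -6046, -10192
-978, -1794, -2850, -4146
-816, -1056, -1296
-240, -240
Constant fifth difference = -240, so extend:
-1296 − 240 = -1536;  -4146 − 1536 = -5682;  -10192 − 5682 = -15874;  -21221 − 15874 = -37095;  -39290 − 37095 = -76385
-1536 − 240 = -1776;  -5682 − 1776 = -7458;  -15874 − 7458 = -23332;  -37095 − 23332 = -60427;  -76385 − 60427 = -136812

-136812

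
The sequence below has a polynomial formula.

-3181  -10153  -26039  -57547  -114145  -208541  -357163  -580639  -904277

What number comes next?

-1358545

-6972, -15886, -31508, -56598, -94396, -148622, -223476, -323638
-8914, -15622, -25090, -37798, -54226, -74854, -100162
-6708, -9468, -12708, -16428, -20628, -25308
-2760, -3240, -3720, -4200, -4680
-480, -480, -480, -480
Constant fifth difference = -480, so extend:
-4680 − 480 = -5160;  -25308 − 5160 = -30468;  -100162 − 30468 = -130630;  -323638 − 130630 = -454268;  -904277 − 454268 = -1358545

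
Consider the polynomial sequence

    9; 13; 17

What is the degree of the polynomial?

4, 4
The first differences are constant, so the polynomial has degree 1.

1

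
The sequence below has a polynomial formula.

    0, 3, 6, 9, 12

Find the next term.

15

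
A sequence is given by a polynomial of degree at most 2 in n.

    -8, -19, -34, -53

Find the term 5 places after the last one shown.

D1: -11  -15  -19
D2: -4  -4
Second differences constant at -4.
-19 − 4 = -23;  -53 − 23 = -76
-23 − 4 = -27;  -76 − 27 = -103
-27 − 4 = -31;  -103 − 31 = -134
-31 − 4 = -35;  -134 − 35 = -169
-35 − 4 = -39;  -169 − 39 = -208

-208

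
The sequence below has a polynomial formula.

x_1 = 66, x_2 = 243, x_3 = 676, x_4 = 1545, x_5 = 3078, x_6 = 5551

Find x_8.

14661

Δ: 177, 433, 869, 1533, 2473
Δ²: 256, 436, 664, 940
Δ³: 180, 228, 276
Δ⁴: 48, 48
Constant fourth difference = 48, so extend:
276 + 48 = 324;  940 + 324 = 1264;  2473 + 1264 = 3737;  5551 + 3737 = 9288
324 + 48 = 372;  1264 + 372 = 1636;  3737 + 1636 = 5373;  9288 + 5373 = 14661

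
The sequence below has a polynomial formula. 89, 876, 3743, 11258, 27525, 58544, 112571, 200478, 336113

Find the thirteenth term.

1757213

First differences: 787 , 2867 , 7515 , 16267 , 31019 , 54027 , 87907 , 135635
Second differences: 2080 , 4648 , 8752 , 14752 , 23008 , 33880 , 47728
Third differences: 2568 , 4104 , 6000 , 8256 , 10872 , 13848
Fourth differences: 1536 , 1896 , 2256 , 2616 , 2976
Fifth differences: 360 , 360 , 360 , 360
Fifth differences constant at 360.
2976 + 360 = 3336;  13848 + 3336 = 17184;  47728 + 17184 = 64912;  135635 + 64912 = 200547;  336113 + 200547 = 536660
3336 + 360 = 3696;  17184 + 3696 = 20880;  64912 + 20880 = 85792;  200547 + 85792 = 286339;  536660 + 286339 = 822999
3696 + 360 = 4056;  20880 + 4056 = 24936;  85792 + 24936 = 110728;  286339 + 110728 = 397067;  822999 + 397067 = 1220066
4056 + 360 = 4416;  24936 + 4416 = 29352;  110728 + 29352 = 140080;  397067 + 140080 = 537147;  1220066 + 537147 = 1757213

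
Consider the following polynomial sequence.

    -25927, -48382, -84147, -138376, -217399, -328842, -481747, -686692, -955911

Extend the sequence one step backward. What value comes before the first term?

-12684

First differences: -22455  -35765  -54229  -79023  -111443  -152905  -204945  -269219
Second differences: -13310  -18464  -24794  -32420  -41462  -52040  -64274
Third differences: -5154  -6330  -7626  -9042  -10578  -12234
Fourth differences: -1176  -1296  -1416  -1536  -1656
Fifth differences: -120  -120  -120  -120
The fifth differences are constant at -120.
Work back: -1176 + 120 = -1056;  -5154 + 1056 = -4098;  -13310 + 4098 = -9212;  -22455 + 9212 = -13243;  -25927 + 13243 = -12684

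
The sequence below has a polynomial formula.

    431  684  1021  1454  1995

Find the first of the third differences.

12

Δ: 253, 337, 433, 541
Δ²: 84, 96, 108
Δ³: 12, 12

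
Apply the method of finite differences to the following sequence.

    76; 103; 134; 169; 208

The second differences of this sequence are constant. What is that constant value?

4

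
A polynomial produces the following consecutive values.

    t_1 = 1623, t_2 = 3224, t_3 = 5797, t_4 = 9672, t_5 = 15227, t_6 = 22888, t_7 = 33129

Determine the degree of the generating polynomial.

Δ: 1601, 2573, 3875, 5555, 7661, 10241
Δ²: 972, 1302, 1680, 2106, 2580
Δ³: 330, 378, 426, 474
Δ⁴: 48, 48, 48
The fourth differences are constant, so the polynomial has degree 4.

4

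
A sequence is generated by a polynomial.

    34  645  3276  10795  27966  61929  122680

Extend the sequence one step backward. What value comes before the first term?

-9

D1: 611  2631  7519  17171  33963  60751
D2: 2020  4888  9652  16792  26788
D3: 2868  4764  7140  9996
D4: 1896  2376  2856
D5: 480  480
The fifth differences are constant at 480.
Work back: 1896 − 480 = 1416;  2868 − 1416 = 1452;  2020 − 1452 = 568;  611 − 568 = 43;  34 − 43 = -9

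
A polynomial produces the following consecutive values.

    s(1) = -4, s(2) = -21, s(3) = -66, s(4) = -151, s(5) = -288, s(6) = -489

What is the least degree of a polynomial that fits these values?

First differences: -17, -45, -85, -137, -201
Second differences: -28, -40, -52, -64
Third differences: -12, -12, -12
The third differences are constant, so the polynomial has degree 3.

3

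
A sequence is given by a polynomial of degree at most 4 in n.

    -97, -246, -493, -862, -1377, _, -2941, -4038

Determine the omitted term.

Using the first 5 terms:
Δ: -149  -247  -369  -515
Δ²: -98  -122  -146
Δ³: -24  -24
Constant third difference = -24.
Extend forward: -146 − 24 = -170;  -515 − 170 = -685;  -1377 − 685 = -2062

-2062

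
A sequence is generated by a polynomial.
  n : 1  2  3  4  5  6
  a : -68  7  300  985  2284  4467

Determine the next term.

Δ: 75  293  685  1299  2183
Δ²: 218  392  614  884
Δ³: 174  222  270
Δ⁴: 48  48
Constant fourth difference = 48, so extend:
270 + 48 = 318;  884 + 318 = 1202;  2183 + 1202 = 3385;  4467 + 3385 = 7852

7852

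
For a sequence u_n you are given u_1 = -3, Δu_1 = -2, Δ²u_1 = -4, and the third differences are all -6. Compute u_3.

-11

Build the table forward from the leading diagonal:
Third differences: -6, -6, -6
Second differences: -4, -10, -16
First differences: -2, -6, -16
u: -3, -5, -11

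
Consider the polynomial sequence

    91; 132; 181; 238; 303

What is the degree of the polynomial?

41, 49, 57, 65
8, 8, 8
The second differences are constant, so the polynomial has degree 2.

2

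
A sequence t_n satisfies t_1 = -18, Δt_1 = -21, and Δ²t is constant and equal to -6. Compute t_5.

-138

Build the table forward from the leading diagonal:
Second differences: -6, -6, -6, -6, -6
First differences: -21, -27, -33, -39, -45
t: -18, -39, -66, -99, -138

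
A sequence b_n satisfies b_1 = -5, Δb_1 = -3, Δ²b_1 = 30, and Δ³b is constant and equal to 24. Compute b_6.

Build the table forward from the leading diagonal:
D3: 24, 24, 24, 24, 24, 24
D2: 30, 54, 78, 102, 126, 150
D1: -3, 27, 81, 159, 261, 387
b: -5, -8, 19, 100, 259, 520

520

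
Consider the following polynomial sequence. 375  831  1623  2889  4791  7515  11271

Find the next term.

16293

Δ: 456 , 792 , 1266 , 1902 , 2724 , 3756
Δ²: 336 , 474 , 636 , 822 , 1032
Δ³: 138 , 162 , 186 , 210
Δ⁴: 24 , 24 , 24
Fourth differences constant at 24.
210 + 24 = 234;  1032 + 234 = 1266;  3756 + 1266 = 5022;  11271 + 5022 = 16293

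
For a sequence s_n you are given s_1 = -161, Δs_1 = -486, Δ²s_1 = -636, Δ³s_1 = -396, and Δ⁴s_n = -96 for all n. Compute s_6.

-13391

Build the table forward from the leading diagonal:
D4: -96  -96  -96  -96  -96  -96
D3: -396  -492  -588  -684  -780  -876
D2: -636  -1032  -1524  -2112  -2796  -3576
D1: -486  -1122  -2154  -3678  -5790  -8586
s: -161  -647  -1769  -3923  -7601  -13391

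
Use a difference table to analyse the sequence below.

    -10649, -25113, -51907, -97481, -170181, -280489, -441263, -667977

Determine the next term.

-978961

-14464  -26794  -45574  -72700  -110308  -160774  -226714
-12330  -18780  -27126  -37608  -50466  -65940
-6450  -8346  -10482  -12858  -15474
-1896  -2136  -2376  -2616
-240  -240  -240
The fifth differences are constant (-240).
-2616 − 240 = -2856;  -15474 − 2856 = -18330;  -65940 − 18330 = -84270;  -226714 − 84270 = -310984;  -667977 − 310984 = -978961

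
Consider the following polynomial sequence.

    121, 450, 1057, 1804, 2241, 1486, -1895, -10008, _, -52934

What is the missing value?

Using the first 8 terms:
Δ: 329  607  747  437  -755  -3381  -8113
Δ²: 278  140  -310  -1192  -2626  -4732
Δ³: -138  -450  -882  -1434  -2106
Δ⁴: -312  -432  -552  -672
Δ⁵: -120  -120  -120
Constant fifth difference = -120.
Extend forward: -672 − 120 = -792;  -2106 − 792 = -2898;  -4732 − 2898 = -7630;  -8113 − 7630 = -15743;  -10008 − 15743 = -25751

-25751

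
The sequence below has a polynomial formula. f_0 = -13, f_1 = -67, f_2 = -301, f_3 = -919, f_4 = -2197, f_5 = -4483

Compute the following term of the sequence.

-8197

First differences: -54  -234  -618  -1278  -2286
Second differences: -180  -384  -660  -1008
Third differences: -204  -276  -348
Fourth differences: -72  -72
Constant fourth difference = -72, so extend:
-348 − 72 = -420;  -1008 − 420 = -1428;  -2286 − 1428 = -3714;  -4483 − 3714 = -8197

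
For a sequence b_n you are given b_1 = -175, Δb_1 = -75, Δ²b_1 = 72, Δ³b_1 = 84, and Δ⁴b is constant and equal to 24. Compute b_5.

Build the table forward from the leading diagonal:
D4: 24  24  24  24  24
D3: 84  108  132  156  180
D2: 72  156  264  396  552
D1: -75  -3  153  417  813
b: -175  -250  -253  -100  317

317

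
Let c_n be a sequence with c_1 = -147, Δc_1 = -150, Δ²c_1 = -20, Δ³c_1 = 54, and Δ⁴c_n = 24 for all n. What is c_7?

Build the table forward from the leading diagonal:
Fourth differences: 24  24  24  24  24  24  24
Third differences: 54  78  102  126  150  174  198
Second differences: -20  34  112  214  340  490  664
First differences: -150  -170  -136  -24  190  530  1020
c: -147  -297  -467  -603  -627  -437  93

93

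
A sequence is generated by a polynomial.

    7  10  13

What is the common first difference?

D1: 3, 3

3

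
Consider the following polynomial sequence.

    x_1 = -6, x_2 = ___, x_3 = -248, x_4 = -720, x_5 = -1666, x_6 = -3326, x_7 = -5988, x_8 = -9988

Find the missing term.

Using the last 6 terms:
First differences: -472, -946, -1660, -2662, -4000
Second differences: -474, -714, -1002, -1338
Third differences: -240, -288, -336
Fourth differences: -48, -48
Constant fourth difference = -48.
Extend backward: -240 + 48 = -192;  -474 + 192 = -282;  -472 + 282 = -190;  -248 + 190 = -58

-58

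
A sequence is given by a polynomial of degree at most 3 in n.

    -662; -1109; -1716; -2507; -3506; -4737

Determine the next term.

Δ: -447, -607, -791, -999, -1231
Δ²: -160, -184, -208, -232
Δ³: -24, -24, -24
Third differences constant at -24.
-232 − 24 = -256;  -1231 − 256 = -1487;  -4737 − 1487 = -6224

-6224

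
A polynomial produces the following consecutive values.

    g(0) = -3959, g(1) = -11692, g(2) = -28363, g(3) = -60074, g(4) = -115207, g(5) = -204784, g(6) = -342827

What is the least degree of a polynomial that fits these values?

5

Δ: -7733, -16671, -31711, -55133, -89577, -138043
Δ²: -8938, -15040, -23422, -34444, -48466
Δ³: -6102, -8382, -11022, -14022
Δ⁴: -2280, -2640, -3000
Δ⁵: -360, -360
The fifth differences are constant, so the polynomial has degree 5.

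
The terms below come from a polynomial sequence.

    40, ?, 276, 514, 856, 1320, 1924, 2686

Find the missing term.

124

Using the last 6 terms:
238, 342, 464, 604, 762
104, 122, 140, 158
18, 18, 18
Constant third difference = 18.
Extend backward: 104 − 18 = 86;  238 − 86 = 152;  276 − 152 = 124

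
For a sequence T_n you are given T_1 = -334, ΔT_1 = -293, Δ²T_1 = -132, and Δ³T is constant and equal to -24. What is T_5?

-2394

Build the table forward from the leading diagonal:
Δ³: -24, -24, -24, -24, -24
Δ²: -132, -156, -180, -204, -228
Δ: -293, -425, -581, -761, -965
T: -334, -627, -1052, -1633, -2394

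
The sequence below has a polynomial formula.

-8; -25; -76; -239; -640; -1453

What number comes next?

Δ: -17, -51, -163, -401, -813
Δ²: -34, -112, -238, -412
Δ³: -78, -126, -174
Δ⁴: -48, -48
The fourth differences are constant (-48).
-174 − 48 = -222;  -412 − 222 = -634;  -813 − 634 = -1447;  -1453 − 1447 = -2900

-2900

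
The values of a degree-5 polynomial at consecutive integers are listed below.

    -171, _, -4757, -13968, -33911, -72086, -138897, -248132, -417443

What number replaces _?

Using the last 7 terms:
D1: -9211, -19943, -38175, -66811, -109235, -169311
D2: -10732, -18232, -28636, -42424, -60076
D3: -7500, -10404, -13788, -17652
D4: -2904, -3384, -3864
D5: -480, -480
Constant fifth difference = -480.
Extend backward: -2904 + 480 = -2424;  -7500 + 2424 = -5076;  -10732 + 5076 = -5656;  -9211 + 5656 = -3555;  -4757 + 3555 = -1202

-1202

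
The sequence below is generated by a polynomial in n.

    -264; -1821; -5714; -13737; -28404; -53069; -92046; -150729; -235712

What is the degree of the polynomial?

5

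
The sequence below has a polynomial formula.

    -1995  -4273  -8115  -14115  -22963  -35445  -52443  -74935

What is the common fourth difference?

First differences: -2278, -3842, -6000, -8848, -12482, -16998, -22492
Second differences: -1564, -2158, -2848, -3634, -4516, -5494
Third differences: -594, -690, -786, -882, -978
Fourth differences: -96, -96, -96, -96

-96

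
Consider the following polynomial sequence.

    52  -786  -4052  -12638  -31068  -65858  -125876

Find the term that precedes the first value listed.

D1: -838, -3266, -8586, -18430, -34790, -60018
D2: -2428, -5320, -9844, -16360, -25228
D3: -2892, -4524, -6516, -8868
D4: -1632, -1992, -2352
D5: -360, -360
The fifth differences are constant at -360.
Work back: -1632 + 360 = -1272;  -2892 + 1272 = -1620;  -2428 + 1620 = -808;  -838 + 808 = -30;  52 + 30 = 82

82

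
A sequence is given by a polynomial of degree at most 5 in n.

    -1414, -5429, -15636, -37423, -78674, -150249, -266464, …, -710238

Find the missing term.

Using the first 7 terms:
Δ: -4015, -10207, -21787, -41251, -71575, -116215
Δ²: -6192, -11580, -19464, -30324, -44640
Δ³: -5388, -7884, -10860, -14316
Δ⁴: -2496, -2976, -3456
Δ⁵: -480, -480
Constant fifth difference = -480.
Extend forward: -3456 − 480 = -3936;  -14316 − 3936 = -18252;  -44640 − 18252 = -62892;  -116215 − 62892 = -179107;  -266464 − 179107 = -445571

-445571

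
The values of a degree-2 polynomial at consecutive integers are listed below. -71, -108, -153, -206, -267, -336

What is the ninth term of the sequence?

-37  -45  -53  -61  -69
-8  -8  -8  -8
Constant second difference = -8, so extend:
-69 − 8 = -77;  -336 − 77 = -413
-77 − 8 = -85;  -413 − 85 = -498
-85 − 8 = -93;  -498 − 93 = -591

-591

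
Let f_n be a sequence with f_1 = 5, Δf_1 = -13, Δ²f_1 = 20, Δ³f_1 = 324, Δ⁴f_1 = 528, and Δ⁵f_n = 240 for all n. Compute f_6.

6260

Build the table forward from the leading diagonal:
Δ⁵: 240  240  240  240  240  240
Δ⁴: 528  768  1008  1248  1488  1728
Δ³: 324  852  1620  2628  3876  5364
Δ²: 20  344  1196  2816  5444  9320
Δ: -13  7  351  1547  4363  9807
f: 5  -8  -1  350  1897  6260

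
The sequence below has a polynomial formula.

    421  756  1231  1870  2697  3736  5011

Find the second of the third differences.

24

D1: 335, 475, 639, 827, 1039, 1275
D2: 140, 164, 188, 212, 236
D3: 24, 24, 24, 24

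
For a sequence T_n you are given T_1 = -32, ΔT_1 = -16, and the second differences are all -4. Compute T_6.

Build the table forward from the leading diagonal:
Δ²: -4  -4  -4  -4  -4  -4
Δ: -16  -20  -24  -28  -32  -36
T: -32  -48  -68  -92  -120  -152

-152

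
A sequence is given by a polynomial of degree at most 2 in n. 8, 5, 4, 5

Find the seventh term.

20

First differences: -3, -1, 1
Second differences: 2, 2
Constant second difference = 2, so extend:
1 + 2 = 3;  5 + 3 = 8
3 + 2 = 5;  8 + 5 = 13
5 + 2 = 7;  13 + 7 = 20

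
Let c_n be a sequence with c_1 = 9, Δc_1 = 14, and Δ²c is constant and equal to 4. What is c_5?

89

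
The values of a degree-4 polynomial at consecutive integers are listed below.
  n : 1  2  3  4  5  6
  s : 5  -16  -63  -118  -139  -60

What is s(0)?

6

-21  -47  -55  -21  79
-26  -8  34  100
18  42  66
24  24
The fourth differences are constant at 24.
Work back: 18 − 24 = -6;  -26 + 6 = -20;  -21 + 20 = -1;  5 + 1 = 6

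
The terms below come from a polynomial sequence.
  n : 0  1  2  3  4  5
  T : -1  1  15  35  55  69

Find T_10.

D1: 2, 14, 20, 20, 14
D2: 12, 6, 0, -6
D3: -6, -6, -6
Third differences constant at -6.
-6 − 6 = -12;  14 − 12 = 2;  69 + 2 = 71
-12 − 6 = -18;  2 − 18 = -16;  71 − 16 = 55
-18 − 6 = -24;  -16 − 24 = -40;  55 − 40 = 15
-24 − 6 = -30;  -40 − 30 = -70;  15 − 70 = -55
-30 − 6 = -36;  -70 − 36 = -106;  -55 − 106 = -161

-161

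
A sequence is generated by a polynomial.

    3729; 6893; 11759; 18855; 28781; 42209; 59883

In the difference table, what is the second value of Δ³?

600

Δ: 3164, 4866, 7096, 9926, 13428, 17674
Δ²: 1702, 2230, 2830, 3502, 4246
Δ³: 528, 600, 672, 744
Δ⁴: 72, 72, 72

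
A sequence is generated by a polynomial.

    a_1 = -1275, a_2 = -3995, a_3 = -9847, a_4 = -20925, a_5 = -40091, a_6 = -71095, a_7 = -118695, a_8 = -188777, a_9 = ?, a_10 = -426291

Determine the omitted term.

-288475

Using the first 8 terms:
D1: -2720  -5852  -11078  -19166  -31004  -47600  -70082
D2: -3132  -5226  -8088  -11838  -16596  -22482
D3: -2094  -2862  -3750  -4758  -5886
D4: -768  -888  -1008  -1128
D5: -120  -120  -120
Constant fifth difference = -120.
Extend forward: -1128 − 120 = -1248;  -5886 − 1248 = -7134;  -22482 − 7134 = -29616;  -70082 − 29616 = -99698;  -188777 − 99698 = -288475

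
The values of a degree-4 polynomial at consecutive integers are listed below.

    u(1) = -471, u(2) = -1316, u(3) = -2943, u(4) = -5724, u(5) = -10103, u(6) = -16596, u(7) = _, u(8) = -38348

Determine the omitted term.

-25791

Using the first 6 terms:
D1: -845  -1627  -2781  -4379  -6493
D2: -782  -1154  -1598  -2114
D3: -372  -444  -516
D4: -72  -72
Constant fourth difference = -72.
Extend forward: -516 − 72 = -588;  -2114 − 588 = -2702;  -6493 − 2702 = -9195;  -16596 − 9195 = -25791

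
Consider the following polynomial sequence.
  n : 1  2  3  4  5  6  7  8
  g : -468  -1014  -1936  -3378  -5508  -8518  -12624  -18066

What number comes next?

-546, -922, -1442, -2130, -3010, -4106, -5442
-376, -520, -688, -880, -1096, -1336
-144, -168, -192, -216, -240
-24, -24, -24, -24
The fourth differences are constant (-24).
-240 − 24 = -264;  -1336 − 264 = -1600;  -5442 − 1600 = -7042;  -18066 − 7042 = -25108

-25108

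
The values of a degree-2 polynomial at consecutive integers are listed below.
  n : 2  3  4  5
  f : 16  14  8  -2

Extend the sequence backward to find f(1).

D1: -2  -6  -10
D2: -4  -4
The second differences are constant at -4.
Work back: -2 + 4 = 2;  16 − 2 = 14

14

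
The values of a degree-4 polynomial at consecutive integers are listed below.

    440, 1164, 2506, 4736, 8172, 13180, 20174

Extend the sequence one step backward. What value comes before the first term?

112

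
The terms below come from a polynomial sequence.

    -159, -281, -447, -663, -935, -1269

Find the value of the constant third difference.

Δ: -122, -166, -216, -272, -334
Δ²: -44, -50, -56, -62
Δ³: -6, -6, -6

-6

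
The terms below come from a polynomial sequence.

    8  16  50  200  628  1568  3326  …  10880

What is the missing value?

6280

Using the first 7 terms:
First differences: 8, 34, 150, 428, 940, 1758
Second differences: 26, 116, 278, 512, 818
Third differences: 90, 162, 234, 306
Fourth differences: 72, 72, 72
Constant fourth difference = 72.
Extend forward: 306 + 72 = 378;  818 + 378 = 1196;  1758 + 1196 = 2954;  3326 + 2954 = 6280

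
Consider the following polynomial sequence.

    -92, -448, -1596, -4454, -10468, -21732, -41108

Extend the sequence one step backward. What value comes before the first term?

First differences: -356, -1148, -2858, -6014, -11264, -19376
Second differences: -792, -1710, -3156, -5250, -8112
Third differences: -918, -1446, -2094, -2862
Fourth differences: -528, -648, -768
Fifth differences: -120, -120
The fifth differences are constant at -120.
Work back: -528 + 120 = -408;  -918 + 408 = -510;  -792 + 510 = -282;  -356 + 282 = -74;  -92 + 74 = -18

-18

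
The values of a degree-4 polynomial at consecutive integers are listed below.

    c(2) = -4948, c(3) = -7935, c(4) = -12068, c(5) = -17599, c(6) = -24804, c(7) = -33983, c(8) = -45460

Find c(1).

-2987, -4133, -5531, -7205, -9179, -11477
-1146, -1398, -1674, -1974, -2298
-252, -276, -300, -324
-24, -24, -24
The fourth differences are constant at -24.
Work back: -252 + 24 = -228;  -1146 + 228 = -918;  -2987 + 918 = -2069;  -4948 + 2069 = -2879

-2879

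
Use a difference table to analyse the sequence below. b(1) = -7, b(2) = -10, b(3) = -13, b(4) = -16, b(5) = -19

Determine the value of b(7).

-25

Δ: -3, -3, -3, -3
First differences constant at -3.
-19 − 3 = -22
-22 − 3 = -25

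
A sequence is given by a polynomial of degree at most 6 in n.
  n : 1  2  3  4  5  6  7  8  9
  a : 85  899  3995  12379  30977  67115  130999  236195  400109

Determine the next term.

814 , 3096 , 8384 , 18598 , 36138 , 63884 , 105196 , 163914
2282 , 5288 , 10214 , 17540 , 27746 , 41312 , 58718
3006 , 4926 , 7326 , 10206 , 13566 , 17406
1920 , 2400 , 2880 , 3360 , 3840
480 , 480 , 480 , 480
Fifth differences constant at 480.
3840 + 480 = 4320;  17406 + 4320 = 21726;  58718 + 21726 = 80444;  163914 + 80444 = 244358;  400109 + 244358 = 644467

644467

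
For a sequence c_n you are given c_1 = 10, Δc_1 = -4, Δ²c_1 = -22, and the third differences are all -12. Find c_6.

-350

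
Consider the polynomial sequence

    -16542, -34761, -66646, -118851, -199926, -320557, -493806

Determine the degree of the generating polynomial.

5

Δ: -18219, -31885, -52205, -81075, -120631, -173249
Δ²: -13666, -20320, -28870, -39556, -52618
Δ³: -6654, -8550, -10686, -13062
Δ⁴: -1896, -2136, -2376
Δ⁵: -240, -240
The fifth differences are constant, so the polynomial has degree 5.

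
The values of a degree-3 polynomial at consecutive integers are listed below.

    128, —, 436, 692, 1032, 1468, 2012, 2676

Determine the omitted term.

252

Using the last 6 terms:
D1: 256  340  436  544  664
D2: 84  96  108  120
D3: 12  12  12
Constant third difference = 12.
Extend backward: 84 − 12 = 72;  256 − 72 = 184;  436 − 184 = 252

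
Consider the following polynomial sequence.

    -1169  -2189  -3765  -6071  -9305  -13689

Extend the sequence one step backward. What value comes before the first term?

-555

Δ: -1020, -1576, -2306, -3234, -4384
Δ²: -556, -730, -928, -1150
Δ³: -174, -198, -222
Δ⁴: -24, -24
The fourth differences are constant at -24.
Work back: -174 + 24 = -150;  -556 + 150 = -406;  -1020 + 406 = -614;  -1169 + 614 = -555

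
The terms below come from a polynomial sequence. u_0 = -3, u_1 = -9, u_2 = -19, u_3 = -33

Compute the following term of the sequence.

-51

-6 , -10 , -14
-4 , -4
Second differences constant at -4.
-14 − 4 = -18;  -33 − 18 = -51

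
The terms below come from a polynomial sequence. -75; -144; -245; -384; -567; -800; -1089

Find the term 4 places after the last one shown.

-2925

D1: -69, -101, -139, -183, -233, -289
D2: -32, -38, -44, -50, -56
D3: -6, -6, -6, -6
The third differences are constant (-6).
-56 − 6 = -62;  -289 − 62 = -351;  -1089 − 351 = -1440
-62 − 6 = -68;  -351 − 68 = -419;  -1440 − 419 = -1859
-68 − 6 = -74;  -419 − 74 = -493;  -1859 − 493 = -2352
-74 − 6 = -80;  -493 − 80 = -573;  -2352 − 573 = -2925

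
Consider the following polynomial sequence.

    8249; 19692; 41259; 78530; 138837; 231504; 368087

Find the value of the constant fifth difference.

D1: 11443, 21567, 37271, 60307, 92667, 136583
D2: 10124, 15704, 23036, 32360, 43916
D3: 5580, 7332, 9324, 11556
D4: 1752, 1992, 2232
D5: 240, 240

240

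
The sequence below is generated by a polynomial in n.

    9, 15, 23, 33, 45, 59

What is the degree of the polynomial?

D1: 6, 8, 10, 12, 14
D2: 2, 2, 2, 2
The second differences are constant, so the polynomial has degree 2.

2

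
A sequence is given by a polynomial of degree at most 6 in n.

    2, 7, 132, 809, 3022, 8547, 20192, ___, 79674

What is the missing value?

42037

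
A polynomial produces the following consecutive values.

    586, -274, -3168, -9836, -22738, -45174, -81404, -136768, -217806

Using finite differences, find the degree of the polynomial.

D1: -860, -2894, -6668, -12902, -22436, -36230, -55364, -81038
D2: -2034, -3774, -6234, -9534, -13794, -19134, -25674
D3: -1740, -2460, -3300, -4260, -5340, -6540
D4: -720, -840, -960, -1080, -1200
D5: -120, -120, -120, -120
The fifth differences are constant, so the polynomial has degree 5.

5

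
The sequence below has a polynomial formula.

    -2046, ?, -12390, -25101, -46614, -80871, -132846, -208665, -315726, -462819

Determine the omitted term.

-5451

Using the last 8 terms:
Δ: -12711, -21513, -34257, -51975, -75819, -107061, -147093
Δ²: -8802, -12744, -17718, -23844, -31242, -40032
Δ³: -3942, -4974, -6126, -7398, -8790
Δ⁴: -1032, -1152, -1272, -1392
Δ⁵: -120, -120, -120
Constant fifth difference = -120.
Extend backward: -1032 + 120 = -912;  -3942 + 912 = -3030;  -8802 + 3030 = -5772;  -12711 + 5772 = -6939;  -12390 + 6939 = -5451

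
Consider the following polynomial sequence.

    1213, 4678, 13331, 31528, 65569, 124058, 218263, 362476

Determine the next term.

Δ: 3465  8653  18197  34041  58489  94205  144213
Δ²: 5188  9544  15844  24448  35716  50008
Δ³: 4356  6300  8604  11268  14292
Δ⁴: 1944  2304  2664  3024
Δ⁵: 360  360  360
Constant fifth difference = 360, so extend:
3024 + 360 = 3384;  14292 + 3384 = 17676;  50008 + 17676 = 67684;  144213 + 67684 = 211897;  362476 + 211897 = 574373

574373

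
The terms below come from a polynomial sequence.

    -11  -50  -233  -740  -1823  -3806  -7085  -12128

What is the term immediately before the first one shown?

Δ: -39  -183  -507  -1083  -1983  -3279  -5043
Δ²: -144  -324  -576  -900  -1296  -1764
Δ³: -180  -252  -324  -396  -468
Δ⁴: -72  -72  -72  -72
The fourth differences are constant at -72.
Work back: -180 + 72 = -108;  -144 + 108 = -36;  -39 + 36 = -3;  -11 + 3 = -8

-8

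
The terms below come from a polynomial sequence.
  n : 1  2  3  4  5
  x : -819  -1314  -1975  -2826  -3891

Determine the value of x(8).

-8610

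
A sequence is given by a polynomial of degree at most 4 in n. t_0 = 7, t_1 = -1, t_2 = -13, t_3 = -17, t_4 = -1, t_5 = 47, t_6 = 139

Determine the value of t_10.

1187

-8, -12, -4, 16, 48, 92
-4, 8, 20, 32, 44
12, 12, 12, 12
Third differences constant at 12.
44 + 12 = 56;  92 + 56 = 148;  139 + 148 = 287
56 + 12 = 68;  148 + 68 = 216;  287 + 216 = 503
68 + 12 = 80;  216 + 80 = 296;  503 + 296 = 799
80 + 12 = 92;  296 + 92 = 388;  799 + 388 = 1187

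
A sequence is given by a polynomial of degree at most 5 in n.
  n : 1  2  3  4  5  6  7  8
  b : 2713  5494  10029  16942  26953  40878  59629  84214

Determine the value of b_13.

336649

2781, 4535, 6913, 10011, 13925, 18751, 24585
1754, 2378, 3098, 3914, 4826, 5834
624, 720, 816, 912, 1008
96, 96, 96, 96
Constant fourth difference = 96, so extend:
1008 + 96 = 1104;  5834 + 1104 = 6938;  24585 + 6938 = 31523;  84214 + 31523 = 115737
1104 + 96 = 1200;  6938 + 1200 = 8138;  31523 + 8138 = 39661;  115737 + 39661 = 155398
1200 + 96 = 1296;  8138 + 1296 = 9434;  39661 + 9434 = 49095;  155398 + 49095 = 204493
1296 + 96 = 1392;  9434 + 1392 = 10826;  49095 + 10826 = 59921;  204493 + 59921 = 264414
1392 + 96 = 1488;  10826 + 1488 = 12314;  59921 + 12314 = 72235;  264414 + 72235 = 336649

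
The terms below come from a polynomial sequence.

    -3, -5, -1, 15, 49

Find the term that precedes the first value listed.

-2, 4, 16, 34
6, 12, 18
6, 6
The third differences are constant at 6.
Work back: 6 − 6 = 0;  -2 + 0 = -2;  -3 + 2 = -1

-1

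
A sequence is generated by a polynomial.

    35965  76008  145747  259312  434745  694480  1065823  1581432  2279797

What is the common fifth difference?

480

Δ: 40043, 69739, 113565, 175433, 259735, 371343, 515609, 698365
Δ²: 29696, 43826, 61868, 84302, 111608, 144266, 182756
Δ³: 14130, 18042, 22434, 27306, 32658, 38490
Δ⁴: 3912, 4392, 4872, 5352, 5832
Δ⁵: 480, 480, 480, 480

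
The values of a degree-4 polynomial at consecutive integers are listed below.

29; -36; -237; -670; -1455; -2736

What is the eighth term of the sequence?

D1: -65, -201, -433, -785, -1281
D2: -136, -232, -352, -496
D3: -96, -120, -144
D4: -24, -24
The fourth differences are constant (-24).
-144 − 24 = -168;  -496 − 168 = -664;  -1281 − 664 = -1945;  -2736 − 1945 = -4681
-168 − 24 = -192;  -664 − 192 = -856;  -1945 − 856 = -2801;  -4681 − 2801 = -7482

-7482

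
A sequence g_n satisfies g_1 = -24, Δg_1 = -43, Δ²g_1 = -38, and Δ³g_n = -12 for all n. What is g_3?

Build the table forward from the leading diagonal:
Δ³: -12  -12  -12
Δ²: -38  -50  -62
Δ: -43  -81  -131
g: -24  -67  -148

-148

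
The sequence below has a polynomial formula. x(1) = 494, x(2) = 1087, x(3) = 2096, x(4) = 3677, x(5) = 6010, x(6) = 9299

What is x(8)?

Δ: 593, 1009, 1581, 2333, 3289
Δ²: 416, 572, 752, 956
Δ³: 156, 180, 204
Δ⁴: 24, 24
Constant fourth difference = 24, so extend:
204 + 24 = 228;  956 + 228 = 1184;  3289 + 1184 = 4473;  9299 + 4473 = 13772
228 + 24 = 252;  1184 + 252 = 1436;  4473 + 1436 = 5909;  13772 + 5909 = 19681

19681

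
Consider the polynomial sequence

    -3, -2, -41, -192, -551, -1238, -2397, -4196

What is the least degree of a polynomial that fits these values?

4

1, -39, -151, -359, -687, -1159, -1799
-40, -112, -208, -328, -472, -640
-72, -96, -120, -144, -168
-24, -24, -24, -24
The fourth differences are constant, so the polynomial has degree 4.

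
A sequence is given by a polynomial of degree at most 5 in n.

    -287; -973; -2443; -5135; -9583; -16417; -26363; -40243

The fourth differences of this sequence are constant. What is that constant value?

-96

Δ: -686, -1470, -2692, -4448, -6834, -9946, -13880
Δ²: -784, -1222, -1756, -2386, -3112, -3934
Δ³: -438, -534, -630, -726, -822
Δ⁴: -96, -96, -96, -96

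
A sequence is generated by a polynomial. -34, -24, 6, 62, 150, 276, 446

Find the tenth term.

1280

Δ: 10, 30, 56, 88, 126, 170
Δ²: 20, 26, 32, 38, 44
Δ³: 6, 6, 6, 6
Constant third difference = 6, so extend:
44 + 6 = 50;  170 + 50 = 220;  446 + 220 = 666
50 + 6 = 56;  220 + 56 = 276;  666 + 276 = 942
56 + 6 = 62;  276 + 62 = 338;  942 + 338 = 1280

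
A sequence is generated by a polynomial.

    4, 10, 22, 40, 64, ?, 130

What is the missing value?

94

Using the first 5 terms:
First differences: 6  12  18  24
Second differences: 6  6  6
Constant second difference = 6.
Extend forward: 24 + 6 = 30;  64 + 30 = 94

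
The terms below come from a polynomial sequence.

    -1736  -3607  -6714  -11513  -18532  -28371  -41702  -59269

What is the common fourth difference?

D1: -1871, -3107, -4799, -7019, -9839, -13331, -17567
D2: -1236, -1692, -2220, -2820, -3492, -4236
D3: -456, -528, -600, -672, -744
D4: -72, -72, -72, -72

-72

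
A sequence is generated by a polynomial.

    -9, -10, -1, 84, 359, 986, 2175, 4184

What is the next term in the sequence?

D1: -1, 9, 85, 275, 627, 1189, 2009
D2: 10, 76, 190, 352, 562, 820
D3: 66, 114, 162, 210, 258
D4: 48, 48, 48, 48
Fourth differences constant at 48.
258 + 48 = 306;  820 + 306 = 1126;  2009 + 1126 = 3135;  4184 + 3135 = 7319

7319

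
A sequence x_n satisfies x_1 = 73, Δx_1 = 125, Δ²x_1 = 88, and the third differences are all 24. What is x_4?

736

Build the table forward from the leading diagonal:
D3: 24, 24, 24, 24
D2: 88, 112, 136, 160
D1: 125, 213, 325, 461
x: 73, 198, 411, 736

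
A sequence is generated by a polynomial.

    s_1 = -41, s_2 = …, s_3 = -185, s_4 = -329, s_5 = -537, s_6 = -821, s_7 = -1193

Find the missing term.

-93

Using the last 5 terms:
First differences: -144  -208  -284  -372
Second differences: -64  -76  -88
Third differences: -12  -12
Constant third difference = -12.
Extend backward: -64 + 12 = -52;  -144 + 52 = -92;  -185 + 92 = -93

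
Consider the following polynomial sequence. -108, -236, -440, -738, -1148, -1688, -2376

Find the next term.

Δ: -128 , -204 , -298 , -410 , -540 , -688
Δ²: -76 , -94 , -112 , -130 , -148
Δ³: -18 , -18 , -18 , -18
Constant third difference = -18, so extend:
-148 − 18 = -166;  -688 − 166 = -854;  -2376 − 854 = -3230

-3230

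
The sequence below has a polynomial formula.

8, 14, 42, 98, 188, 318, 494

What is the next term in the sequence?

722

D1: 6 , 28 , 56 , 90 , 130 , 176
D2: 22 , 28 , 34 , 40 , 46
D3: 6 , 6 , 6 , 6
Third differences constant at 6.
46 + 6 = 52;  176 + 52 = 228;  494 + 228 = 722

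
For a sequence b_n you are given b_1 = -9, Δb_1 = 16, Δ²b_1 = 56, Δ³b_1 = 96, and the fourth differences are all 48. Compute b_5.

823

Build the table forward from the leading diagonal:
Δ⁴: 48, 48, 48, 48, 48
Δ³: 96, 144, 192, 240, 288
Δ²: 56, 152, 296, 488, 728
Δ: 16, 72, 224, 520, 1008
b: -9, 7, 79, 303, 823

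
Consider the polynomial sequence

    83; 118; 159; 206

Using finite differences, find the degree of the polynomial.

First differences: 35, 41, 47
Second differences: 6, 6
The second differences are constant, so the polynomial has degree 2.

2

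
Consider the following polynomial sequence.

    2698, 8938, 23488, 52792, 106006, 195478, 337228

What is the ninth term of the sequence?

D1: 6240  14550  29304  53214  89472  141750
D2: 8310  14754  23910  36258  52278
D3: 6444  9156  12348  16020
D4: 2712  3192  3672
D5: 480  480
Fifth differences constant at 480.
3672 + 480 = 4152;  16020 + 4152 = 20172;  52278 + 20172 = 72450;  141750 + 72450 = 214200;  337228 + 214200 = 551428
4152 + 480 = 4632;  20172 + 4632 = 24804;  72450 + 24804 = 97254;  214200 + 97254 = 311454;  551428 + 311454 = 862882

862882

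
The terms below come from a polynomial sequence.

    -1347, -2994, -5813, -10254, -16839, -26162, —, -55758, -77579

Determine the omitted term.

-38889

Using the first 6 terms:
Δ: -1647  -2819  -4441  -6585  -9323
Δ²: -1172  -1622  -2144  -2738
Δ³: -450  -522  -594
Δ⁴: -72  -72
Constant fourth difference = -72.
Extend forward: -594 − 72 = -666;  -2738 − 666 = -3404;  -9323 − 3404 = -12727;  -26162 − 12727 = -38889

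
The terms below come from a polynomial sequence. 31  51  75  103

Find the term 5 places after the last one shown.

303

Δ: 20, 24, 28
Δ²: 4, 4
Second differences constant at 4.
28 + 4 = 32;  103 + 32 = 135
32 + 4 = 36;  135 + 36 = 171
36 + 4 = 40;  171 + 40 = 211
40 + 4 = 44;  211 + 44 = 255
44 + 4 = 48;  255 + 48 = 303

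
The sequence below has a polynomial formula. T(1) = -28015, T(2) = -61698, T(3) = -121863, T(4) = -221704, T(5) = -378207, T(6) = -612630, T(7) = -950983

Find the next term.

-1424508

D1: -33683, -60165, -99841, -156503, -234423, -338353
D2: -26482, -39676, -56662, -77920, -103930
D3: -13194, -16986, -21258, -26010
D4: -3792, -4272, -4752
D5: -480, -480
Fifth differences constant at -480.
-4752 − 480 = -5232;  -26010 − 5232 = -31242;  -103930 − 31242 = -135172;  -338353 − 135172 = -473525;  -950983 − 473525 = -1424508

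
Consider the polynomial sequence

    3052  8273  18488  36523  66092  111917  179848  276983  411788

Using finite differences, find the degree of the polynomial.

5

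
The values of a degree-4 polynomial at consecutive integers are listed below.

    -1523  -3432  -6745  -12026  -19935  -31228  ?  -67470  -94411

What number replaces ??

Using the first 6 terms:
-1909  -3313  -5281  -7909  -11293
-1404  -1968  -2628  -3384
-564  -660  -756
-96  -96
Constant fourth difference = -96.
Extend forward: -756 − 96 = -852;  -3384 − 852 = -4236;  -11293 − 4236 = -15529;  -31228 − 15529 = -46757

-46757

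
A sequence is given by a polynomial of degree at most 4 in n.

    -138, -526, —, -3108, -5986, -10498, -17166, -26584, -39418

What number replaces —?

-1414

Using the last 6 terms:
Δ: -2878, -4512, -6668, -9418, -12834
Δ²: -1634, -2156, -2750, -3416
Δ³: -522, -594, -666
Δ⁴: -72, -72
Constant fourth difference = -72.
Extend backward: -522 + 72 = -450;  -1634 + 450 = -1184;  -2878 + 1184 = -1694;  -3108 + 1694 = -1414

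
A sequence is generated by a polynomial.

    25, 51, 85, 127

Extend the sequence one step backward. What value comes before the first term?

First differences: 26, 34, 42
Second differences: 8, 8
The second differences are constant at 8.
Work back: 26 − 8 = 18;  25 − 18 = 7

7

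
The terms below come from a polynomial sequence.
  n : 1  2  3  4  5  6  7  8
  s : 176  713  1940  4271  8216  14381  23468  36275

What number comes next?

D1: 537, 1227, 2331, 3945, 6165, 9087, 12807
D2: 690, 1104, 1614, 2220, 2922, 3720
D3: 414, 510, 606, 702, 798
D4: 96, 96, 96, 96
Fourth differences constant at 96.
798 + 96 = 894;  3720 + 894 = 4614;  12807 + 4614 = 17421;  36275 + 17421 = 53696

53696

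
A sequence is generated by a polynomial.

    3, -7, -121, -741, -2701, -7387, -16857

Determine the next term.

-33961

D1: -10  -114  -620  -1960  -4686  -9470
D2: -104  -506  -1340  -2726  -4784
D3: -402  -834  -1386  -2058
D4: -432  -552  -672
D5: -120  -120
The fifth differences are constant (-120).
-672 − 120 = -792;  -2058 − 792 = -2850;  -4784 − 2850 = -7634;  -9470 − 7634 = -17104;  -16857 − 17104 = -33961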